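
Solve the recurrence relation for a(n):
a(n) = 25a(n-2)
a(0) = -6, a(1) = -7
Characteristic equation: x² - 25 = 0, which factors as (x - (-5))(x - (5)) = 0.
Roots r₁ = -5, r₂ = 5 (distinct).
General solution: a(n) = A·(-5)^n + B·(5)^n.
From a(0) = -6: A + B = -6.
From a(1) = -7: -5A + 5B = -7.
Solving: A = - \frac{23}{10}, B = - \frac{37}{10}.
So a(n) = - \frac{23 \left(-5\right)^{n}}{10} - \frac{37 \cdot 5^{n}}{10}.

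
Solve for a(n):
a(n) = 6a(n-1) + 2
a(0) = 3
First-order linear non-homogeneous.
Homogeneous solution: a_h(n) = A·(6)^n.
Try constant particular solution a_p = K: K = 6K + 2 ⇒ K = - \frac{2}{5}.
General: a(n) = A·(6)^n - \frac{2}{5}.
Apply a(0) = 3: A - \frac{2}{5} = 3 ⇒ A = \frac{17}{5}.
So a(n) = \frac{17 \cdot 6^{n}}{5} - \frac{2}{5}.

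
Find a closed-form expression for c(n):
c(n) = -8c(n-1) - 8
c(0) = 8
First-order linear non-homogeneous.
Homogeneous solution: c_h(n) = A·(-8)^n.
Try constant particular solution c_p = K: K = -8K - 8 ⇒ K = - \frac{8}{9}.
General: c(n) = A·(-8)^n - \frac{8}{9}.
Apply c(0) = 8: A - \frac{8}{9} = 8 ⇒ A = \frac{80}{9}.
So c(n) = \frac{80 \left(-8\right)^{n}}{9} - \frac{8}{9}.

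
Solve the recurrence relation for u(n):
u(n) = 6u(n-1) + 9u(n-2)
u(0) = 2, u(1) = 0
Characteristic equation: x² - 6x - 9 = 0.
Discriminant Δ = (6)² + 4·(9) = 72.
Roots r₁,₂ = (6 ± √72)/2, so r₁ = 3 + 3 \sqrt{2}, r₂ = 3 - 3 \sqrt{2}.
General solution: u(n) = A·r₁^n + B·r₂^n.
From the initial conditions, A + B = 2 and r₁A + r₂B = 0.
Since r₁ - r₂ = √72: A = (0 - (2)r₂)/√72 = 1 - \frac{\sqrt{2}}{2}, and B = 2 - A = \frac{\sqrt{2}}{2} + 1.
So u(n) = \left(1 - \frac{\sqrt{2}}{2}\right)\left(3 + 3 \sqrt{2}\right)^n + \left(\frac{\sqrt{2}}{2} + 1\right)\left(3 - 3 \sqrt{2}\right)^n.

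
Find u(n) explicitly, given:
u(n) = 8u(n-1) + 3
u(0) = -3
First-order linear non-homogeneous.
Homogeneous solution: u_h(n) = A·(8)^n.
Try constant particular solution u_p = K: K = 8K + 3 ⇒ K = - \frac{3}{7}.
General: u(n) = A·(8)^n - \frac{3}{7}.
Apply u(0) = -3: A - \frac{3}{7} = -3 ⇒ A = - \frac{18}{7}.
So u(n) = - \frac{18 \cdot 8^{n}}{7} - \frac{3}{7}.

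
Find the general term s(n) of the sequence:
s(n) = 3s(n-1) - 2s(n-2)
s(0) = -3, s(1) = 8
Characteristic equation: x² - 3x + 2 = 0, which factors as (x - (2))(x - (1)) = 0.
Roots r₁ = 2, r₂ = 1 (distinct).
General solution: s(n) = A·(2)^n + B·(1)^n.
From s(0) = -3: A + B = -3.
From s(1) = 8: 2A + B = 8.
Solving: A = 11, B = -14.
So s(n) = 11 \cdot 2^{n} - 14.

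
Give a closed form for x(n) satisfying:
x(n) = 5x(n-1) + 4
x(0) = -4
First-order linear non-homogeneous.
Homogeneous solution: x_h(n) = A·(5)^n.
Try constant particular solution x_p = K: K = 5K + 4 ⇒ K = -1.
General: x(n) = A·(5)^n - 1.
Apply x(0) = -4: A - 1 = -4 ⇒ A = -3.
So x(n) = - 3 \cdot 5^{n} - 1.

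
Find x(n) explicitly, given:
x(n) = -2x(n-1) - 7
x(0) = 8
First-order linear non-homogeneous.
Homogeneous solution: x_h(n) = A·(-2)^n.
Try constant particular solution x_p = K: K = -2K - 7 ⇒ K = - \frac{7}{3}.
General: x(n) = A·(-2)^n - \frac{7}{3}.
Apply x(0) = 8: A - \frac{7}{3} = 8 ⇒ A = \frac{31}{3}.
So x(n) = \frac{31 \left(-2\right)^{n}}{3} - \frac{7}{3}.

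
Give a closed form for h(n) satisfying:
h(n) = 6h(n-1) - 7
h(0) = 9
First-order linear non-homogeneous.
Homogeneous solution: h_h(n) = A·(6)^n.
Try constant particular solution h_p = K: K = 6K - 7 ⇒ K = \frac{7}{5}.
General: h(n) = A·(6)^n + \frac{7}{5}.
Apply h(0) = 9: A + \frac{7}{5} = 9 ⇒ A = \frac{38}{5}.
So h(n) = \frac{38 \cdot 6^{n}}{5} + \frac{7}{5}.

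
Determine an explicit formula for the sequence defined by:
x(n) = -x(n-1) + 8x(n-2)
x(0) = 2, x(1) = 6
Characteristic equation: x² + x - 8 = 0.
Discriminant Δ = (-1)² + 4·(8) = 33.
Roots r₁,₂ = (-1 ± √33)/2, so r₁ = - \frac{1}{2} + \frac{\sqrt{33}}{2}, r₂ = - \frac{\sqrt{33}}{2} - \frac{1}{2}.
General solution: x(n) = A·r₁^n + B·r₂^n.
From the initial conditions, A + B = 2 and r₁A + r₂B = 6.
Since r₁ - r₂ = √33: A = (6 - (2)r₂)/√33 = 1 + \frac{7 \sqrt{33}}{33}, and B = 2 - A = 1 - \frac{7 \sqrt{33}}{33}.
So x(n) = \left(1 + \frac{7 \sqrt{33}}{33}\right)\left(- \frac{1}{2} + \frac{\sqrt{33}}{2}\right)^n + \left(1 - \frac{7 \sqrt{33}}{33}\right)\left(- \frac{\sqrt{33}}{2} - \frac{1}{2}\right)^n.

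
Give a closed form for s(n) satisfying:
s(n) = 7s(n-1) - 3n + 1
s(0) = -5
First-order linear with linear forcing.
Homogeneous solution: s_h(n) = A·(7)^n.
Try particular s_p(n) = pn + q. Substituting:
  pn + q = 7(p(n-1) + q) - 3n + 1.
Matching the n-coefficient: p = 7p - 3 ⇒ p = \frac{1}{2}.
Matching constants: q = -7p + 7q + 1 ⇒ q = \frac{5}{12}.
General: s(n) = A·(7)^n + \frac{n}{2} + \frac{5}{12}.
Apply s(0) = -5: A + \frac{5}{12} = -5 ⇒ A = - \frac{65}{12}.
So s(n) = - \frac{65 \cdot 7^{n}}{12} + \frac{n}{2} + \frac{5}{12}.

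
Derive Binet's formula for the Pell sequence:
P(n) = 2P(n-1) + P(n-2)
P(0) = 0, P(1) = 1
This is the Pell sequence.
Characteristic equation: x² - 2x - 1 = 0; roots r₁ = 1 + \sqrt{2}, r₂ = 1 - \sqrt{2}.
General: P(n) = A·r₁^n + B·r₂^n. Solving with P(0)=0, P(1)=1 gives A = \frac{\sqrt{2}}{4}, B = - \frac{\sqrt{2}}{4}.
So P(n) = \frac{\sqrt{2} \left(- \left(1 - \sqrt{2}\right)^{n} + \left(1 + \sqrt{2}\right)^{n}\right)}{4}.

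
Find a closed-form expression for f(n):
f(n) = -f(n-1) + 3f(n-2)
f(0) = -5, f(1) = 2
Characteristic equation: x² + x - 3 = 0.
Discriminant Δ = (-1)² + 4·(3) = 13.
Roots r₁,₂ = (-1 ± √13)/2, so r₁ = - \frac{1}{2} + \frac{\sqrt{13}}{2}, r₂ = - \frac{\sqrt{13}}{2} - \frac{1}{2}.
General solution: f(n) = A·r₁^n + B·r₂^n.
From the initial conditions, A + B = -5 and r₁A + r₂B = 2.
Since r₁ - r₂ = √13: A = (2 - (-5)r₂)/√13 = - \frac{5}{2} - \frac{\sqrt{13}}{26}, and B = -5 - A = - \frac{5}{2} + \frac{\sqrt{13}}{26}.
So f(n) = \left(- \frac{5}{2} - \frac{\sqrt{13}}{26}\right)\left(- \frac{1}{2} + \frac{\sqrt{13}}{2}\right)^n + \left(- \frac{5}{2} + \frac{\sqrt{13}}{26}\right)\left(- \frac{\sqrt{13}}{2} - \frac{1}{2}\right)^n.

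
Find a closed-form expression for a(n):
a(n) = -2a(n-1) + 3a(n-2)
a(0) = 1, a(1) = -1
Characteristic equation: x² + 2x - 3 = 0, which factors as (x - (-3))(x - (1)) = 0.
Roots r₁ = -3, r₂ = 1 (distinct).
General solution: a(n) = A·(-3)^n + B·(1)^n.
From a(0) = 1: A + B = 1.
From a(1) = -1: -3A + B = -1.
Solving: A = \frac{1}{2}, B = \frac{1}{2}.
So a(n) = \frac{\left(-3\right)^{n}}{2} + \frac{1}{2}.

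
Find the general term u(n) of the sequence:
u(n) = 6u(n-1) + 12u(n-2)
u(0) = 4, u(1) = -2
Characteristic equation: x² - 6x - 12 = 0.
Discriminant Δ = (6)² + 4·(12) = 84.
Roots r₁,₂ = (6 ± √84)/2, so r₁ = 3 + \sqrt{21}, r₂ = 3 - \sqrt{21}.
General solution: u(n) = A·r₁^n + B·r₂^n.
From the initial conditions, A + B = 4 and r₁A + r₂B = -2.
Since r₁ - r₂ = √84: A = (-2 - (4)r₂)/√84 = 2 - \frac{\sqrt{21}}{3}, and B = 4 - A = \frac{\sqrt{21}}{3} + 2.
So u(n) = \left(2 - \frac{\sqrt{21}}{3}\right)\left(3 + \sqrt{21}\right)^n + \left(\frac{\sqrt{21}}{3} + 2\right)\left(3 - \sqrt{21}\right)^n.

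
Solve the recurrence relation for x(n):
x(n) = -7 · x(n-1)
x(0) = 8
Pure geometric recurrence with ratio -7.
By induction x(n) = x(0) · (-7)^n = 8 \left(-7\right)^{n}.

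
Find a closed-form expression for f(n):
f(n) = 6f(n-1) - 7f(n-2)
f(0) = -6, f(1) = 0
Characteristic equation: x² - 6x + 7 = 0.
Discriminant Δ = (6)² + 4·(-7) = 8.
Roots r₁,₂ = (6 ± √8)/2, so r₁ = \sqrt{2} + 3, r₂ = 3 - \sqrt{2}.
General solution: f(n) = A·r₁^n + B·r₂^n.
From the initial conditions, A + B = -6 and r₁A + r₂B = 0.
Since r₁ - r₂ = √8: A = (0 - (-6)r₂)/√8 = -3 + \frac{9 \sqrt{2}}{2}, and B = -6 - A = - \frac{9 \sqrt{2}}{2} - 3.
So f(n) = \left(-3 + \frac{9 \sqrt{2}}{2}\right)\left(\sqrt{2} + 3\right)^n + \left(- \frac{9 \sqrt{2}}{2} - 3\right)\left(3 - \sqrt{2}\right)^n.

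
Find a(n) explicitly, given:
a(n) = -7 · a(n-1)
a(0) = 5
Pure geometric recurrence with ratio -7.
By induction a(n) = a(0) · (-7)^n = 5 \left(-7\right)^{n}.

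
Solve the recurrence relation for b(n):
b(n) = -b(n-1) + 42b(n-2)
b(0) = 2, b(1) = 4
Characteristic equation: x² + x - 42 = 0, which factors as (x - (-7))(x - (6)) = 0.
Roots r₁ = -7, r₂ = 6 (distinct).
General solution: b(n) = A·(-7)^n + B·(6)^n.
From b(0) = 2: A + B = 2.
From b(1) = 4: -7A + 6B = 4.
Solving: A = \frac{8}{13}, B = \frac{18}{13}.
So b(n) = \frac{8 \left(-7\right)^{n}}{13} + \frac{18 \cdot 6^{n}}{13}.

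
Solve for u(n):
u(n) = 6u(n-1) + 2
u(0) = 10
First-order linear non-homogeneous.
Homogeneous solution: u_h(n) = A·(6)^n.
Try constant particular solution u_p = K: K = 6K + 2 ⇒ K = - \frac{2}{5}.
General: u(n) = A·(6)^n - \frac{2}{5}.
Apply u(0) = 10: A - \frac{2}{5} = 10 ⇒ A = \frac{52}{5}.
So u(n) = \frac{52 \cdot 6^{n}}{5} - \frac{2}{5}.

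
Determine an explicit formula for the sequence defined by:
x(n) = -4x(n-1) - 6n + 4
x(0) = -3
First-order linear with linear forcing.
Homogeneous solution: x_h(n) = A·(-4)^n.
Try particular x_p(n) = pn + q. Substituting:
  pn + q = -4(p(n-1) + q) - 6n + 4.
Matching the n-coefficient: p = -4p - 6 ⇒ p = - \frac{6}{5}.
Matching constants: q = 4p - 4q + 4 ⇒ q = - \frac{4}{25}.
General: x(n) = A·(-4)^n - \frac{6 n}{5} - \frac{4}{25}.
Apply x(0) = -3: A - \frac{4}{25} = -3 ⇒ A = - \frac{71}{25}.
So x(n) = - \frac{71 \left(-4\right)^{n}}{25} - \frac{6 n}{5} - \frac{4}{25}.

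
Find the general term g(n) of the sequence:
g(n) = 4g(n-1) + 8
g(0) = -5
First-order linear non-homogeneous.
Homogeneous solution: g_h(n) = A·(4)^n.
Try constant particular solution g_p = K: K = 4K + 8 ⇒ K = - \frac{8}{3}.
General: g(n) = A·(4)^n - \frac{8}{3}.
Apply g(0) = -5: A - \frac{8}{3} = -5 ⇒ A = - \frac{7}{3}.
So g(n) = - \frac{7 \cdot 4^{n}}{3} - \frac{8}{3}.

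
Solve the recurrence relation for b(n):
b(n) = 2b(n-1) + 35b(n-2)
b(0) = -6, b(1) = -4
Characteristic equation: x² - 2x - 35 = 0, which factors as (x - (7))(x - (-5)) = 0.
Roots r₁ = 7, r₂ = -5 (distinct).
General solution: b(n) = A·(7)^n + B·(-5)^n.
From b(0) = -6: A + B = -6.
From b(1) = -4: 7A - 5B = -4.
Solving: A = - \frac{17}{6}, B = - \frac{19}{6}.
So b(n) = - \frac{19 \left(-5\right)^{n}}{6} - \frac{17 \cdot 7^{n}}{6}.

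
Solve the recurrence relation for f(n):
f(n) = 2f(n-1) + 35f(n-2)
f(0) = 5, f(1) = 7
Characteristic equation: x² - 2x - 35 = 0, which factors as (x - (-5))(x - (7)) = 0.
Roots r₁ = -5, r₂ = 7 (distinct).
General solution: f(n) = A·(-5)^n + B·(7)^n.
From f(0) = 5: A + B = 5.
From f(1) = 7: -5A + 7B = 7.
Solving: A = \frac{7}{3}, B = \frac{8}{3}.
So f(n) = \frac{7 \left(-5\right)^{n}}{3} + \frac{8 \cdot 7^{n}}{3}.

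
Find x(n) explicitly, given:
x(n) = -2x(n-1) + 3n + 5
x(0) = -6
First-order linear with linear forcing.
Homogeneous solution: x_h(n) = A·(-2)^n.
Try particular x_p(n) = pn + q. Substituting:
  pn + q = -2(p(n-1) + q) + 3n + 5.
Matching the n-coefficient: p = -2p + 3 ⇒ p = 1.
Matching constants: q = 2p - 2q + 5 ⇒ q = \frac{7}{3}.
General: x(n) = A·(-2)^n + n + \frac{7}{3}.
Apply x(0) = -6: A + \frac{7}{3} = -6 ⇒ A = - \frac{25}{3}.
So x(n) = - \frac{25 \left(-2\right)^{n}}{3} + n + \frac{7}{3}.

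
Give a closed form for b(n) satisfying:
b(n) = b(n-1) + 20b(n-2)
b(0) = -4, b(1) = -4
Characteristic equation: x² - x - 20 = 0, which factors as (x - (-4))(x - (5)) = 0.
Roots r₁ = -4, r₂ = 5 (distinct).
General solution: b(n) = A·(-4)^n + B·(5)^n.
From b(0) = -4: A + B = -4.
From b(1) = -4: -4A + 5B = -4.
Solving: A = - \frac{16}{9}, B = - \frac{20}{9}.
So b(n) = - \frac{16 \left(-4\right)^{n}}{9} - \frac{20 \cdot 5^{n}}{9}.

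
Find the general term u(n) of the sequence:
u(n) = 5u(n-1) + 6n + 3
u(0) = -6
First-order linear with linear forcing.
Homogeneous solution: u_h(n) = A·(5)^n.
Try particular u_p(n) = pn + q. Substituting:
  pn + q = 5(p(n-1) + q) + 6n + 3.
Matching the n-coefficient: p = 5p + 6 ⇒ p = - \frac{3}{2}.
Matching constants: q = -5p + 5q + 3 ⇒ q = - \frac{21}{8}.
General: u(n) = A·(5)^n - \frac{3 n}{2} - \frac{21}{8}.
Apply u(0) = -6: A - \frac{21}{8} = -6 ⇒ A = - \frac{27}{8}.
So u(n) = - \frac{27 \cdot 5^{n}}{8} - \frac{3 n}{2} - \frac{21}{8}.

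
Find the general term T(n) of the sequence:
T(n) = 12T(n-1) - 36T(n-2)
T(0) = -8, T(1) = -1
Characteristic equation: x² - 12x + 36 = 0, which is (x - (6))².
Repeated root r = 6.
General solution: T(n) = (A + Bn)·(6)^n.
From T(0) = -8: A = -8.
From T(1) = -1: (A + B)·(6) = -1 ⇒ B = \frac{47}{6}.
So T(n) = \left(\frac{47 n}{6} - 8\right) \cdot (6)^n.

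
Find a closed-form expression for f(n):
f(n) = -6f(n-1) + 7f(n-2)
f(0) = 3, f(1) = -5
Characteristic equation: x² + 6x - 7 = 0, which factors as (x - (-7))(x - (1)) = 0.
Roots r₁ = -7, r₂ = 1 (distinct).
General solution: f(n) = A·(-7)^n + B·(1)^n.
From f(0) = 3: A + B = 3.
From f(1) = -5: -7A + B = -5.
Solving: A = 1, B = 2.
So f(n) = \left(-7\right)^{n} + 2.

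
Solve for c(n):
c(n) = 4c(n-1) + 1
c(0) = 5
First-order linear non-homogeneous.
Homogeneous solution: c_h(n) = A·(4)^n.
Try constant particular solution c_p = K: K = 4K + 1 ⇒ K = - \frac{1}{3}.
General: c(n) = A·(4)^n - \frac{1}{3}.
Apply c(0) = 5: A - \frac{1}{3} = 5 ⇒ A = \frac{16}{3}.
So c(n) = \frac{16 \cdot 4^{n}}{3} - \frac{1}{3}.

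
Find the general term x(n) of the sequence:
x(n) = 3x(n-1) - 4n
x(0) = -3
First-order linear with linear forcing.
Homogeneous solution: x_h(n) = A·(3)^n.
Try particular x_p(n) = pn + q. Substituting:
  pn + q = 3(p(n-1) + q) - 4n.
Matching the n-coefficient: p = 3p - 4 ⇒ p = 2.
Matching constants: q = -3p + 3q ⇒ q = 3.
General: x(n) = A·(3)^n + 2 n + 3.
Apply x(0) = -3: A + 3 = -3 ⇒ A = -6.
So x(n) = - 6 \cdot 3^{n} + 2 n + 3.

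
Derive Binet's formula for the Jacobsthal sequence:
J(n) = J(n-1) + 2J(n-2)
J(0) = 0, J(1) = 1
This is the Jacobsthal sequence.
Characteristic equation: x² - x - 2 = 0; roots r₁ = 2, r₂ = -1.
General: J(n) = A·r₁^n + B·r₂^n. Solving with J(0)=0, J(1)=1 gives A = \frac{1}{3}, B = - \frac{1}{3}.
So J(n) = - \frac{\left(-1\right)^{n}}{3} + \frac{2^{n}}{3}.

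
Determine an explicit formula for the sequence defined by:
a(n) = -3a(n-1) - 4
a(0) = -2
First-order linear non-homogeneous.
Homogeneous solution: a_h(n) = A·(-3)^n.
Try constant particular solution a_p = K: K = -3K - 4 ⇒ K = -1.
General: a(n) = A·(-3)^n - 1.
Apply a(0) = -2: A - 1 = -2 ⇒ A = -1.
So a(n) = - \left(-3\right)^{n} - 1.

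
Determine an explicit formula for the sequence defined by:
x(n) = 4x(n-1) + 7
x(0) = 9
First-order linear non-homogeneous.
Homogeneous solution: x_h(n) = A·(4)^n.
Try constant particular solution x_p = K: K = 4K + 7 ⇒ K = - \frac{7}{3}.
General: x(n) = A·(4)^n - \frac{7}{3}.
Apply x(0) = 9: A - \frac{7}{3} = 9 ⇒ A = \frac{34}{3}.
So x(n) = \frac{34 \cdot 4^{n}}{3} - \frac{7}{3}.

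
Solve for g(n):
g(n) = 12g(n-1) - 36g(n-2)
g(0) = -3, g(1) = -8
Characteristic equation: x² - 12x + 36 = 0, which is (x - (6))².
Repeated root r = 6.
General solution: g(n) = (A + Bn)·(6)^n.
From g(0) = -3: A = -3.
From g(1) = -8: (A + B)·(6) = -8 ⇒ B = \frac{5}{3}.
So g(n) = \left(\frac{5 n}{3} - 3\right) \cdot (6)^n.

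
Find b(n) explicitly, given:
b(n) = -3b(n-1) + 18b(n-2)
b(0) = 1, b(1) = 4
Characteristic equation: x² + 3x - 18 = 0, which factors as (x - (-6))(x - (3)) = 0.
Roots r₁ = -6, r₂ = 3 (distinct).
General solution: b(n) = A·(-6)^n + B·(3)^n.
From b(0) = 1: A + B = 1.
From b(1) = 4: -6A + 3B = 4.
Solving: A = - \frac{1}{9}, B = \frac{10}{9}.
So b(n) = - \frac{\left(-6\right)^{n}}{9} + \frac{10 \cdot 3^{n}}{9}.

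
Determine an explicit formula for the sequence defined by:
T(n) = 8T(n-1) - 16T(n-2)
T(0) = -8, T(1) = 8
Characteristic equation: x² - 8x + 16 = 0, which is (x - (4))².
Repeated root r = 4.
General solution: T(n) = (A + Bn)·(4)^n.
From T(0) = -8: A = -8.
From T(1) = 8: (A + B)·(4) = 8 ⇒ B = 10.
So T(n) = \left(10 n - 8\right) \cdot (4)^n.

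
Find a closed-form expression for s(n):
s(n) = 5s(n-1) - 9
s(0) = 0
First-order linear non-homogeneous.
Homogeneous solution: s_h(n) = A·(5)^n.
Try constant particular solution s_p = K: K = 5K - 9 ⇒ K = \frac{9}{4}.
General: s(n) = A·(5)^n + \frac{9}{4}.
Apply s(0) = 0: A + \frac{9}{4} = 0 ⇒ A = - \frac{9}{4}.
So s(n) = \frac{9}{4} - \frac{9 \cdot 5^{n}}{4}.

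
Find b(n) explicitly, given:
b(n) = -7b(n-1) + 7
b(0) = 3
First-order linear non-homogeneous.
Homogeneous solution: b_h(n) = A·(-7)^n.
Try constant particular solution b_p = K: K = -7K + 7 ⇒ K = \frac{7}{8}.
General: b(n) = A·(-7)^n + \frac{7}{8}.
Apply b(0) = 3: A + \frac{7}{8} = 3 ⇒ A = \frac{17}{8}.
So b(n) = \frac{17 \left(-7\right)^{n}}{8} + \frac{7}{8}.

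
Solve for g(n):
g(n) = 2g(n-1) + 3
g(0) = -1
First-order linear non-homogeneous.
Homogeneous solution: g_h(n) = A·(2)^n.
Try constant particular solution g_p = K: K = 2K + 3 ⇒ K = -3.
General: g(n) = A·(2)^n - 3.
Apply g(0) = -1: A - 3 = -1 ⇒ A = 2.
So g(n) = 2 \cdot 2^{n} - 3.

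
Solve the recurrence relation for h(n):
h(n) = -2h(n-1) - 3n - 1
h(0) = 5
First-order linear with linear forcing.
Homogeneous solution: h_h(n) = A·(-2)^n.
Try particular h_p(n) = pn + q. Substituting:
  pn + q = -2(p(n-1) + q) - 3n - 1.
Matching the n-coefficient: p = -2p - 3 ⇒ p = -1.
Matching constants: q = 2p - 2q - 1 ⇒ q = -1.
General: h(n) = A·(-2)^n - n - 1.
Apply h(0) = 5: A - 1 = 5 ⇒ A = 6.
So h(n) = 6 \left(-2\right)^{n} - n - 1.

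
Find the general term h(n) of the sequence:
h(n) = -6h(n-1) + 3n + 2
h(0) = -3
First-order linear with linear forcing.
Homogeneous solution: h_h(n) = A·(-6)^n.
Try particular h_p(n) = pn + q. Substituting:
  pn + q = -6(p(n-1) + q) + 3n + 2.
Matching the n-coefficient: p = -6p + 3 ⇒ p = \frac{3}{7}.
Matching constants: q = 6p - 6q + 2 ⇒ q = \frac{32}{49}.
General: h(n) = A·(-6)^n + \frac{3 n}{7} + \frac{32}{49}.
Apply h(0) = -3: A + \frac{32}{49} = -3 ⇒ A = - \frac{179}{49}.
So h(n) = - \frac{179 \left(-6\right)^{n}}{49} + \frac{3 n}{7} + \frac{32}{49}.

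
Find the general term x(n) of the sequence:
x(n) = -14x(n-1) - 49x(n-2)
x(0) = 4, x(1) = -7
Characteristic equation: x² + 14x + 49 = 0, which is (x - (-7))².
Repeated root r = -7.
General solution: x(n) = (A + Bn)·(-7)^n.
From x(0) = 4: A = 4.
From x(1) = -7: (A + B)·(-7) = -7 ⇒ B = -3.
So x(n) = \left(4 - 3 n\right) \cdot (-7)^n.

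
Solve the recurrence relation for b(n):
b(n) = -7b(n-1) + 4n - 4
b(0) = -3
First-order linear with linear forcing.
Homogeneous solution: b_h(n) = A·(-7)^n.
Try particular b_p(n) = pn + q. Substituting:
  pn + q = -7(p(n-1) + q) + 4n - 4.
Matching the n-coefficient: p = -7p + 4 ⇒ p = \frac{1}{2}.
Matching constants: q = 7p - 7q - 4 ⇒ q = - \frac{1}{16}.
General: b(n) = A·(-7)^n + \frac{n}{2} - \frac{1}{16}.
Apply b(0) = -3: A - \frac{1}{16} = -3 ⇒ A = - \frac{47}{16}.
So b(n) = - \frac{47 \left(-7\right)^{n}}{16} + \frac{n}{2} - \frac{1}{16}.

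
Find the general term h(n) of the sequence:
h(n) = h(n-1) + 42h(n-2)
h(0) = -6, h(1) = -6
Characteristic equation: x² - x - 42 = 0, which factors as (x - (7))(x - (-6)) = 0.
Roots r₁ = 7, r₂ = -6 (distinct).
General solution: h(n) = A·(7)^n + B·(-6)^n.
From h(0) = -6: A + B = -6.
From h(1) = -6: 7A - 6B = -6.
Solving: A = - \frac{42}{13}, B = - \frac{36}{13}.
So h(n) = - \frac{36 \left(-6\right)^{n}}{13} - \frac{42 \cdot 7^{n}}{13}.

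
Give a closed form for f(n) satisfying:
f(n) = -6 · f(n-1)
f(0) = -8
Pure geometric recurrence with ratio -6.
By induction f(n) = f(0) · (-6)^n = - 8 \left(-6\right)^{n}.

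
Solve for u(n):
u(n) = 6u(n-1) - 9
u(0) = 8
First-order linear non-homogeneous.
Homogeneous solution: u_h(n) = A·(6)^n.
Try constant particular solution u_p = K: K = 6K - 9 ⇒ K = \frac{9}{5}.
General: u(n) = A·(6)^n + \frac{9}{5}.
Apply u(0) = 8: A + \frac{9}{5} = 8 ⇒ A = \frac{31}{5}.
So u(n) = \frac{31 \cdot 6^{n}}{5} + \frac{9}{5}.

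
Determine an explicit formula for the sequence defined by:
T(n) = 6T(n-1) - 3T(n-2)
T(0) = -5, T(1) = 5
Characteristic equation: x² - 6x + 3 = 0.
Discriminant Δ = (6)² + 4·(-3) = 24.
Roots r₁,₂ = (6 ± √24)/2, so r₁ = \sqrt{6} + 3, r₂ = 3 - \sqrt{6}.
General solution: T(n) = A·r₁^n + B·r₂^n.
From the initial conditions, A + B = -5 and r₁A + r₂B = 5.
Since r₁ - r₂ = √24: A = (5 - (-5)r₂)/√24 = - \frac{5}{2} + \frac{5 \sqrt{6}}{3}, and B = -5 - A = - \frac{5 \sqrt{6}}{3} - \frac{5}{2}.
So T(n) = \left(- \frac{5}{2} + \frac{5 \sqrt{6}}{3}\right)\left(\sqrt{6} + 3\right)^n + \left(- \frac{5 \sqrt{6}}{3} - \frac{5}{2}\right)\left(3 - \sqrt{6}\right)^n.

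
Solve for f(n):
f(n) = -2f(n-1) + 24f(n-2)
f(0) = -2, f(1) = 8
Characteristic equation: x² + 2x - 24 = 0, which factors as (x - (4))(x - (-6)) = 0.
Roots r₁ = 4, r₂ = -6 (distinct).
General solution: f(n) = A·(4)^n + B·(-6)^n.
From f(0) = -2: A + B = -2.
From f(1) = 8: 4A - 6B = 8.
Solving: A = - \frac{2}{5}, B = - \frac{8}{5}.
So f(n) = - \frac{8 \left(-6\right)^{n}}{5} - \frac{2 \cdot 4^{n}}{5}.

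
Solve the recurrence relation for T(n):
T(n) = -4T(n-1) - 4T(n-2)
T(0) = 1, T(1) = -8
Characteristic equation: x² + 4x + 4 = 0, which is (x - (-2))².
Repeated root r = -2.
General solution: T(n) = (A + Bn)·(-2)^n.
From T(0) = 1: A = 1.
From T(1) = -8: (A + B)·(-2) = -8 ⇒ B = 3.
So T(n) = \left(3 n + 1\right) \cdot (-2)^n.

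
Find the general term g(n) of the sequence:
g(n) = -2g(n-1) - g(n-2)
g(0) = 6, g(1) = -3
Characteristic equation: x² + 2x + 1 = 0, which is (x - (-1))².
Repeated root r = -1.
General solution: g(n) = (A + Bn)·(-1)^n.
From g(0) = 6: A = 6.
From g(1) = -3: (A + B)·(-1) = -3 ⇒ B = -3.
So g(n) = \left(6 - 3 n\right) \cdot (-1)^n.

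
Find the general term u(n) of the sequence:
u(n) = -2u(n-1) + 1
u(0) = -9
First-order linear non-homogeneous.
Homogeneous solution: u_h(n) = A·(-2)^n.
Try constant particular solution u_p = K: K = -2K + 1 ⇒ K = \frac{1}{3}.
General: u(n) = A·(-2)^n + \frac{1}{3}.
Apply u(0) = -9: A + \frac{1}{3} = -9 ⇒ A = - \frac{28}{3}.
So u(n) = \frac{1}{3} - \frac{28 \left(-2\right)^{n}}{3}.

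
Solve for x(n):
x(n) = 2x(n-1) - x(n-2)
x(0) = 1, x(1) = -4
Characteristic equation: x² - 2x + 1 = 0, which is (x - (1))².
Repeated root r = 1.
General solution: x(n) = (A + Bn)·(1)^n.
From x(0) = 1: A = 1.
From x(1) = -4: (A + B)·(1) = -4 ⇒ B = -5.
So x(n) = \left(1 - 5 n\right) \cdot (1)^n.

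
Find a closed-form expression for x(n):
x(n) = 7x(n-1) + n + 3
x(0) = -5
First-order linear with linear forcing.
Homogeneous solution: x_h(n) = A·(7)^n.
Try particular x_p(n) = pn + q. Substituting:
  pn + q = 7(p(n-1) + q) + n + 3.
Matching the n-coefficient: p = 7p + 1 ⇒ p = - \frac{1}{6}.
Matching constants: q = -7p + 7q + 3 ⇒ q = - \frac{25}{36}.
General: x(n) = A·(7)^n - \frac{n}{6} - \frac{25}{36}.
Apply x(0) = -5: A - \frac{25}{36} = -5 ⇒ A = - \frac{155}{36}.
So x(n) = - \frac{155 \cdot 7^{n}}{36} - \frac{n}{6} - \frac{25}{36}.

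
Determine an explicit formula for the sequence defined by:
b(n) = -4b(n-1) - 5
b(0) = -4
First-order linear non-homogeneous.
Homogeneous solution: b_h(n) = A·(-4)^n.
Try constant particular solution b_p = K: K = -4K - 5 ⇒ K = -1.
General: b(n) = A·(-4)^n - 1.
Apply b(0) = -4: A - 1 = -4 ⇒ A = -3.
So b(n) = - 3 \left(-4\right)^{n} - 1.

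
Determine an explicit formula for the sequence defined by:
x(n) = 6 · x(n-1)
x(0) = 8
Pure geometric recurrence with ratio 6.
By induction x(n) = x(0) · (6)^n = 8 \cdot 6^{n}.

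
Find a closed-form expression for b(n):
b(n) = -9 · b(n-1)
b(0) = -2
Pure geometric recurrence with ratio -9.
By induction b(n) = b(0) · (-9)^n = - 2 \left(-9\right)^{n}.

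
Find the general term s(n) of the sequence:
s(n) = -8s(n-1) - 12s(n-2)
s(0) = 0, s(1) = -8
Characteristic equation: x² + 8x + 12 = 0, which factors as (x - (-6))(x - (-2)) = 0.
Roots r₁ = -6, r₂ = -2 (distinct).
General solution: s(n) = A·(-6)^n + B·(-2)^n.
From s(0) = 0: A + B = 0.
From s(1) = -8: -6A - 2B = -8.
Solving: A = 2, B = -2.
So s(n) = - 2 \left(-2\right)^{n} + 2 \left(-6\right)^{n}.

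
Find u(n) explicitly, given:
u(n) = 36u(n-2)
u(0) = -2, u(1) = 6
Characteristic equation: x² - 36 = 0, which factors as (x - (6))(x - (-6)) = 0.
Roots r₁ = 6, r₂ = -6 (distinct).
General solution: u(n) = A·(6)^n + B·(-6)^n.
From u(0) = -2: A + B = -2.
From u(1) = 6: 6A - 6B = 6.
Solving: A = - \frac{1}{2}, B = - \frac{3}{2}.
So u(n) = - \frac{3 \left(-6\right)^{n}}{2} - \frac{6^{n}}{2}.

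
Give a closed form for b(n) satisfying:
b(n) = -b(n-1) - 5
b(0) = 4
First-order linear non-homogeneous.
Homogeneous solution: b_h(n) = A·(-1)^n.
Try constant particular solution b_p = K: K = -K - 5 ⇒ K = - \frac{5}{2}.
General: b(n) = A·(-1)^n - \frac{5}{2}.
Apply b(0) = 4: A - \frac{5}{2} = 4 ⇒ A = \frac{13}{2}.
So b(n) = \frac{13 \left(-1\right)^{n}}{2} - \frac{5}{2}.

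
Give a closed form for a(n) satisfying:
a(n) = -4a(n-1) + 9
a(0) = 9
First-order linear non-homogeneous.
Homogeneous solution: a_h(n) = A·(-4)^n.
Try constant particular solution a_p = K: K = -4K + 9 ⇒ K = \frac{9}{5}.
General: a(n) = A·(-4)^n + \frac{9}{5}.
Apply a(0) = 9: A + \frac{9}{5} = 9 ⇒ A = \frac{36}{5}.
So a(n) = \frac{36 \left(-4\right)^{n}}{5} + \frac{9}{5}.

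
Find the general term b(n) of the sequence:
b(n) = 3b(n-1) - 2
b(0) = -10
First-order linear non-homogeneous.
Homogeneous solution: b_h(n) = A·(3)^n.
Try constant particular solution b_p = K: K = 3K - 2 ⇒ K = 1.
General: b(n) = A·(3)^n + 1.
Apply b(0) = -10: A + 1 = -10 ⇒ A = -11.
So b(n) = 1 - 11 \cdot 3^{n}.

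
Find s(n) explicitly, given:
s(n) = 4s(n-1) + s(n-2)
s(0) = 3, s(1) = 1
Characteristic equation: x² - 4x - 1 = 0.
Discriminant Δ = (4)² + 4·(1) = 20.
Roots r₁,₂ = (4 ± √20)/2, so r₁ = 2 + \sqrt{5}, r₂ = 2 - \sqrt{5}.
General solution: s(n) = A·r₁^n + B·r₂^n.
From the initial conditions, A + B = 3 and r₁A + r₂B = 1.
Since r₁ - r₂ = √20: A = (1 - (3)r₂)/√20 = \frac{3}{2} - \frac{\sqrt{5}}{2}, and B = 3 - A = \frac{\sqrt{5}}{2} + \frac{3}{2}.
So s(n) = \left(\frac{3}{2} - \frac{\sqrt{5}}{2}\right)\left(2 + \sqrt{5}\right)^n + \left(\frac{\sqrt{5}}{2} + \frac{3}{2}\right)\left(2 - \sqrt{5}\right)^n.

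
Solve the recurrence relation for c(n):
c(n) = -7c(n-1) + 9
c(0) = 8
First-order linear non-homogeneous.
Homogeneous solution: c_h(n) = A·(-7)^n.
Try constant particular solution c_p = K: K = -7K + 9 ⇒ K = \frac{9}{8}.
General: c(n) = A·(-7)^n + \frac{9}{8}.
Apply c(0) = 8: A + \frac{9}{8} = 8 ⇒ A = \frac{55}{8}.
So c(n) = \frac{55 \left(-7\right)^{n}}{8} + \frac{9}{8}.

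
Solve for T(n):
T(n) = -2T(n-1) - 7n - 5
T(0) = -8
First-order linear with linear forcing.
Homogeneous solution: T_h(n) = A·(-2)^n.
Try particular T_p(n) = pn + q. Substituting:
  pn + q = -2(p(n-1) + q) - 7n - 5.
Matching the n-coefficient: p = -2p - 7 ⇒ p = - \frac{7}{3}.
Matching constants: q = 2p - 2q - 5 ⇒ q = - \frac{29}{9}.
General: T(n) = A·(-2)^n - \frac{7 n}{3} - \frac{29}{9}.
Apply T(0) = -8: A - \frac{29}{9} = -8 ⇒ A = - \frac{43}{9}.
So T(n) = - \frac{43 \left(-2\right)^{n}}{9} - \frac{7 n}{3} - \frac{29}{9}.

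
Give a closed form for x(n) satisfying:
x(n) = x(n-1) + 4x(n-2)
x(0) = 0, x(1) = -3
Characteristic equation: x² - x - 4 = 0.
Discriminant Δ = (1)² + 4·(4) = 17.
Roots r₁,₂ = (1 ± √17)/2, so r₁ = \frac{1}{2} + \frac{\sqrt{17}}{2}, r₂ = \frac{1}{2} - \frac{\sqrt{17}}{2}.
General solution: x(n) = A·r₁^n + B·r₂^n.
From the initial conditions, A + B = 0 and r₁A + r₂B = -3.
Since r₁ - r₂ = √17: A = (-3 - (0)r₂)/√17 = - \frac{3 \sqrt{17}}{17}, and B = 0 - A = \frac{3 \sqrt{17}}{17}.
So x(n) = \left(- \frac{3 \sqrt{17}}{17}\right)\left(\frac{1}{2} + \frac{\sqrt{17}}{2}\right)^n + \left(\frac{3 \sqrt{17}}{17}\right)\left(\frac{1}{2} - \frac{\sqrt{17}}{2}\right)^n.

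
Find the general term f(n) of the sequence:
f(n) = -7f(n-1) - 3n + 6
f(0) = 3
First-order linear with linear forcing.
Homogeneous solution: f_h(n) = A·(-7)^n.
Try particular f_p(n) = pn + q. Substituting:
  pn + q = -7(p(n-1) + q) - 3n + 6.
Matching the n-coefficient: p = -7p - 3 ⇒ p = - \frac{3}{8}.
Matching constants: q = 7p - 7q + 6 ⇒ q = \frac{27}{64}.
General: f(n) = A·(-7)^n - \frac{3 n}{8} + \frac{27}{64}.
Apply f(0) = 3: A + \frac{27}{64} = 3 ⇒ A = \frac{165}{64}.
So f(n) = \frac{165 \left(-7\right)^{n}}{64} - \frac{3 n}{8} + \frac{27}{64}.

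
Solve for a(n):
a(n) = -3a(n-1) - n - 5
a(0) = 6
First-order linear with linear forcing.
Homogeneous solution: a_h(n) = A·(-3)^n.
Try particular a_p(n) = pn + q. Substituting:
  pn + q = -3(p(n-1) + q) - n - 5.
Matching the n-coefficient: p = -3p - 1 ⇒ p = - \frac{1}{4}.
Matching constants: q = 3p - 3q - 5 ⇒ q = - \frac{23}{16}.
General: a(n) = A·(-3)^n - \frac{n}{4} - \frac{23}{16}.
Apply a(0) = 6: A - \frac{23}{16} = 6 ⇒ A = \frac{119}{16}.
So a(n) = \frac{119 \left(-3\right)^{n}}{16} - \frac{n}{4} - \frac{23}{16}.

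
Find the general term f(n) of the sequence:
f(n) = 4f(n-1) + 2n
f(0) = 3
First-order linear with linear forcing.
Homogeneous solution: f_h(n) = A·(4)^n.
Try particular f_p(n) = pn + q. Substituting:
  pn + q = 4(p(n-1) + q) + 2n.
Matching the n-coefficient: p = 4p + 2 ⇒ p = - \frac{2}{3}.
Matching constants: q = -4p + 4q ⇒ q = - \frac{8}{9}.
General: f(n) = A·(4)^n - \frac{2 n}{3} - \frac{8}{9}.
Apply f(0) = 3: A - \frac{8}{9} = 3 ⇒ A = \frac{35}{9}.
So f(n) = \frac{35 \cdot 4^{n}}{9} - \frac{2 n}{3} - \frac{8}{9}.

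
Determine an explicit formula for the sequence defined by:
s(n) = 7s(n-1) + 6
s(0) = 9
First-order linear non-homogeneous.
Homogeneous solution: s_h(n) = A·(7)^n.
Try constant particular solution s_p = K: K = 7K + 6 ⇒ K = -1.
General: s(n) = A·(7)^n - 1.
Apply s(0) = 9: A - 1 = 9 ⇒ A = 10.
So s(n) = 10 \cdot 7^{n} - 1.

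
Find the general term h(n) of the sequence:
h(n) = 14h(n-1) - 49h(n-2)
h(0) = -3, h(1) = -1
Characteristic equation: x² - 14x + 49 = 0, which is (x - (7))².
Repeated root r = 7.
General solution: h(n) = (A + Bn)·(7)^n.
From h(0) = -3: A = -3.
From h(1) = -1: (A + B)·(7) = -1 ⇒ B = \frac{20}{7}.
So h(n) = \left(\frac{20 n}{7} - 3\right) \cdot (7)^n.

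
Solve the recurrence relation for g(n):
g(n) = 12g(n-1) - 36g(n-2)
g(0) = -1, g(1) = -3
Characteristic equation: x² - 12x + 36 = 0, which is (x - (6))².
Repeated root r = 6.
General solution: g(n) = (A + Bn)·(6)^n.
From g(0) = -1: A = -1.
From g(1) = -3: (A + B)·(6) = -3 ⇒ B = \frac{1}{2}.
So g(n) = \left(\frac{n}{2} - 1\right) \cdot (6)^n.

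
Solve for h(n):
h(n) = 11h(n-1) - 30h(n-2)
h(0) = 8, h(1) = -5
Characteristic equation: x² - 11x + 30 = 0, which factors as (x - (6))(x - (5)) = 0.
Roots r₁ = 6, r₂ = 5 (distinct).
General solution: h(n) = A·(6)^n + B·(5)^n.
From h(0) = 8: A + B = 8.
From h(1) = -5: 6A + 5B = -5.
Solving: A = -45, B = 53.
So h(n) = 53 \cdot 5^{n} - 45 \cdot 6^{n}.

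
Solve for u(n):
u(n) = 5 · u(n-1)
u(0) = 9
Pure geometric recurrence with ratio 5.
By induction u(n) = u(0) · (5)^n = 9 \cdot 5^{n}.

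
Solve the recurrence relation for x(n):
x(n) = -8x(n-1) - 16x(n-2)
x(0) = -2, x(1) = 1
Characteristic equation: x² + 8x + 16 = 0, which is (x - (-4))².
Repeated root r = -4.
General solution: x(n) = (A + Bn)·(-4)^n.
From x(0) = -2: A = -2.
From x(1) = 1: (A + B)·(-4) = 1 ⇒ B = \frac{7}{4}.
So x(n) = \left(\frac{7 n}{4} - 2\right) \cdot (-4)^n.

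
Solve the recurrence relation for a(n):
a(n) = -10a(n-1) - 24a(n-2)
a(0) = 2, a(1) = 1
Characteristic equation: x² + 10x + 24 = 0, which factors as (x - (-4))(x - (-6)) = 0.
Roots r₁ = -4, r₂ = -6 (distinct).
General solution: a(n) = A·(-4)^n + B·(-6)^n.
From a(0) = 2: A + B = 2.
From a(1) = 1: -4A - 6B = 1.
Solving: A = \frac{13}{2}, B = - \frac{9}{2}.
So a(n) = \frac{13 \left(-4\right)^{n}}{2} - \frac{9 \left(-6\right)^{n}}{2}.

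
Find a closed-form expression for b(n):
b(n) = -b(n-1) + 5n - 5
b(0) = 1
First-order linear with linear forcing.
Homogeneous solution: b_h(n) = A·(-1)^n.
Try particular b_p(n) = pn + q. Substituting:
  pn + q = -(p(n-1) + q) + 5n - 5.
Matching the n-coefficient: p = -p + 5 ⇒ p = \frac{5}{2}.
Matching constants: q = p - q - 5 ⇒ q = - \frac{5}{4}.
General: b(n) = A·(-1)^n + \frac{5 n}{2} - \frac{5}{4}.
Apply b(0) = 1: A - \frac{5}{4} = 1 ⇒ A = \frac{9}{4}.
So b(n) = \frac{9 \left(-1\right)^{n}}{4} + \frac{5 n}{2} - \frac{5}{4}.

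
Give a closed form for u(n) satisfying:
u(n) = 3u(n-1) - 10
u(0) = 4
First-order linear non-homogeneous.
Homogeneous solution: u_h(n) = A·(3)^n.
Try constant particular solution u_p = K: K = 3K - 10 ⇒ K = 5.
General: u(n) = A·(3)^n + 5.
Apply u(0) = 4: A + 5 = 4 ⇒ A = -1.
So u(n) = 5 - 3^{n}.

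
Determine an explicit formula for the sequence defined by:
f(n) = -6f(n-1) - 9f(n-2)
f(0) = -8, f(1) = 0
Characteristic equation: x² + 6x + 9 = 0, which is (x - (-3))².
Repeated root r = -3.
General solution: f(n) = (A + Bn)·(-3)^n.
From f(0) = -8: A = -8.
From f(1) = 0: (A + B)·(-3) = 0 ⇒ B = 8.
So f(n) = \left(8 n - 8\right) \cdot (-3)^n.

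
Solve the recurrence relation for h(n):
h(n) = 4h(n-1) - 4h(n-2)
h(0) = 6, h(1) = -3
Characteristic equation: x² - 4x + 4 = 0, which is (x - (2))².
Repeated root r = 2.
General solution: h(n) = (A + Bn)·(2)^n.
From h(0) = 6: A = 6.
From h(1) = -3: (A + B)·(2) = -3 ⇒ B = - \frac{15}{2}.
So h(n) = \left(6 - \frac{15 n}{2}\right) \cdot (2)^n.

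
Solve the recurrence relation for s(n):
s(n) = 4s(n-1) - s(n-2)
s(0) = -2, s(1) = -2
Characteristic equation: x² - 4x + 1 = 0.
Discriminant Δ = (4)² + 4·(-1) = 12.
Roots r₁,₂ = (4 ± √12)/2, so r₁ = \sqrt{3} + 2, r₂ = 2 - \sqrt{3}.
General solution: s(n) = A·r₁^n + B·r₂^n.
From the initial conditions, A + B = -2 and r₁A + r₂B = -2.
Since r₁ - r₂ = √12: A = (-2 - (-2)r₂)/√12 = -1 + \frac{\sqrt{3}}{3}, and B = -2 - A = -1 - \frac{\sqrt{3}}{3}.
So s(n) = \left(-1 + \frac{\sqrt{3}}{3}\right)\left(\sqrt{3} + 2\right)^n + \left(-1 - \frac{\sqrt{3}}{3}\right)\left(2 - \sqrt{3}\right)^n.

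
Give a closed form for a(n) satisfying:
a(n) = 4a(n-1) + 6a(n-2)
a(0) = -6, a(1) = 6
Characteristic equation: x² - 4x - 6 = 0.
Discriminant Δ = (4)² + 4·(6) = 40.
Roots r₁,₂ = (4 ± √40)/2, so r₁ = 2 + \sqrt{10}, r₂ = 2 - \sqrt{10}.
General solution: a(n) = A·r₁^n + B·r₂^n.
From the initial conditions, A + B = -6 and r₁A + r₂B = 6.
Since r₁ - r₂ = √40: A = (6 - (-6)r₂)/√40 = -3 + \frac{9 \sqrt{10}}{10}, and B = -6 - A = -3 - \frac{9 \sqrt{10}}{10}.
So a(n) = \left(-3 + \frac{9 \sqrt{10}}{10}\right)\left(2 + \sqrt{10}\right)^n + \left(-3 - \frac{9 \sqrt{10}}{10}\right)\left(2 - \sqrt{10}\right)^n.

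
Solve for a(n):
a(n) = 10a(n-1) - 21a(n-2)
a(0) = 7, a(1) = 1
Characteristic equation: x² - 10x + 21 = 0, which factors as (x - (7))(x - (3)) = 0.
Roots r₁ = 7, r₂ = 3 (distinct).
General solution: a(n) = A·(7)^n + B·(3)^n.
From a(0) = 7: A + B = 7.
From a(1) = 1: 7A + 3B = 1.
Solving: A = -5, B = 12.
So a(n) = 12 \cdot 3^{n} - 5 \cdot 7^{n}.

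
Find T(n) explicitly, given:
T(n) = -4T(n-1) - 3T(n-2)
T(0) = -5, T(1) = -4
Characteristic equation: x² + 4x + 3 = 0, which factors as (x - (-1))(x - (-3)) = 0.
Roots r₁ = -1, r₂ = -3 (distinct).
General solution: T(n) = A·(-1)^n + B·(-3)^n.
From T(0) = -5: A + B = -5.
From T(1) = -4: -A - 3B = -4.
Solving: A = - \frac{19}{2}, B = \frac{9}{2}.
So T(n) = - \frac{19 \left(-1\right)^{n}}{2} + \frac{9 \left(-3\right)^{n}}{2}.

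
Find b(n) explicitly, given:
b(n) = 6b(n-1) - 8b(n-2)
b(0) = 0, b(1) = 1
Characteristic equation: x² - 6x + 8 = 0, which factors as (x - (2))(x - (4)) = 0.
Roots r₁ = 2, r₂ = 4 (distinct).
General solution: b(n) = A·(2)^n + B·(4)^n.
From b(0) = 0: A + B = 0.
From b(1) = 1: 2A + 4B = 1.
Solving: A = - \frac{1}{2}, B = \frac{1}{2}.
So b(n) = - \frac{2^{n}}{2} + \frac{4^{n}}{2}.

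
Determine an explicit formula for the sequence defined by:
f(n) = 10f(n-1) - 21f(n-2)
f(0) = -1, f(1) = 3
Characteristic equation: x² - 10x + 21 = 0, which factors as (x - (7))(x - (3)) = 0.
Roots r₁ = 7, r₂ = 3 (distinct).
General solution: f(n) = A·(7)^n + B·(3)^n.
From f(0) = -1: A + B = -1.
From f(1) = 3: 7A + 3B = 3.
Solving: A = \frac{3}{2}, B = - \frac{5}{2}.
So f(n) = - \frac{5 \cdot 3^{n}}{2} + \frac{3 \cdot 7^{n}}{2}.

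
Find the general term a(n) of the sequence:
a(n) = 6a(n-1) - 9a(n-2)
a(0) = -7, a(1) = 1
Characteristic equation: x² - 6x + 9 = 0, which is (x - (3))².
Repeated root r = 3.
General solution: a(n) = (A + Bn)·(3)^n.
From a(0) = -7: A = -7.
From a(1) = 1: (A + B)·(3) = 1 ⇒ B = \frac{22}{3}.
So a(n) = \left(\frac{22 n}{3} - 7\right) \cdot (3)^n.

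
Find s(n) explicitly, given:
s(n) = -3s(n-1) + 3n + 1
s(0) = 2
First-order linear with linear forcing.
Homogeneous solution: s_h(n) = A·(-3)^n.
Try particular s_p(n) = pn + q. Substituting:
  pn + q = -3(p(n-1) + q) + 3n + 1.
Matching the n-coefficient: p = -3p + 3 ⇒ p = \frac{3}{4}.
Matching constants: q = 3p - 3q + 1 ⇒ q = \frac{13}{16}.
General: s(n) = A·(-3)^n + \frac{3 n}{4} + \frac{13}{16}.
Apply s(0) = 2: A + \frac{13}{16} = 2 ⇒ A = \frac{19}{16}.
So s(n) = \frac{19 \left(-3\right)^{n}}{16} + \frac{3 n}{4} + \frac{13}{16}.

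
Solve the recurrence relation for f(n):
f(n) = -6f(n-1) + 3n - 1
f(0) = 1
First-order linear with linear forcing.
Homogeneous solution: f_h(n) = A·(-6)^n.
Try particular f_p(n) = pn + q. Substituting:
  pn + q = -6(p(n-1) + q) + 3n - 1.
Matching the n-coefficient: p = -6p + 3 ⇒ p = \frac{3}{7}.
Matching constants: q = 6p - 6q - 1 ⇒ q = \frac{11}{49}.
General: f(n) = A·(-6)^n + \frac{3 n}{7} + \frac{11}{49}.
Apply f(0) = 1: A + \frac{11}{49} = 1 ⇒ A = \frac{38}{49}.
So f(n) = \frac{38 \left(-6\right)^{n}}{49} + \frac{3 n}{7} + \frac{11}{49}.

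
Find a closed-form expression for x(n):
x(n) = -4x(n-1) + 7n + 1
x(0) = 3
First-order linear with linear forcing.
Homogeneous solution: x_h(n) = A·(-4)^n.
Try particular x_p(n) = pn + q. Substituting:
  pn + q = -4(p(n-1) + q) + 7n + 1.
Matching the n-coefficient: p = -4p + 7 ⇒ p = \frac{7}{5}.
Matching constants: q = 4p - 4q + 1 ⇒ q = \frac{33}{25}.
General: x(n) = A·(-4)^n + \frac{7 n}{5} + \frac{33}{25}.
Apply x(0) = 3: A + \frac{33}{25} = 3 ⇒ A = \frac{42}{25}.
So x(n) = \frac{42 \left(-4\right)^{n}}{25} + \frac{7 n}{5} + \frac{33}{25}.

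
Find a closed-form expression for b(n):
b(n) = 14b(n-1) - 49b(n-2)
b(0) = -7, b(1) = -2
Characteristic equation: x² - 14x + 49 = 0, which is (x - (7))².
Repeated root r = 7.
General solution: b(n) = (A + Bn)·(7)^n.
From b(0) = -7: A = -7.
From b(1) = -2: (A + B)·(7) = -2 ⇒ B = \frac{47}{7}.
So b(n) = \left(\frac{47 n}{7} - 7\right) \cdot (7)^n.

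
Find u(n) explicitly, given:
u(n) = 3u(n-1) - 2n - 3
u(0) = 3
First-order linear with linear forcing.
Homogeneous solution: u_h(n) = A·(3)^n.
Try particular u_p(n) = pn + q. Substituting:
  pn + q = 3(p(n-1) + q) - 2n - 3.
Matching the n-coefficient: p = 3p - 2 ⇒ p = 1.
Matching constants: q = -3p + 3q - 3 ⇒ q = 3.
General: u(n) = A·(3)^n + n + 3.
Apply u(0) = 3: A + 3 = 3 ⇒ A = 0.
So u(n) = n + 3.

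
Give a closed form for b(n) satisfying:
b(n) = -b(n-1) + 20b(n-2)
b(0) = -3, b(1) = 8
Characteristic equation: x² + x - 20 = 0, which factors as (x - (-5))(x - (4)) = 0.
Roots r₁ = -5, r₂ = 4 (distinct).
General solution: b(n) = A·(-5)^n + B·(4)^n.
From b(0) = -3: A + B = -3.
From b(1) = 8: -5A + 4B = 8.
Solving: A = - \frac{20}{9}, B = - \frac{7}{9}.
So b(n) = - \frac{20 \left(-5\right)^{n}}{9} - \frac{7 \cdot 4^{n}}{9}.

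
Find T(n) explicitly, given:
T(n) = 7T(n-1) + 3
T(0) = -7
First-order linear non-homogeneous.
Homogeneous solution: T_h(n) = A·(7)^n.
Try constant particular solution T_p = K: K = 7K + 3 ⇒ K = - \frac{1}{2}.
General: T(n) = A·(7)^n - \frac{1}{2}.
Apply T(0) = -7: A - \frac{1}{2} = -7 ⇒ A = - \frac{13}{2}.
So T(n) = - \frac{13 \cdot 7^{n}}{2} - \frac{1}{2}.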